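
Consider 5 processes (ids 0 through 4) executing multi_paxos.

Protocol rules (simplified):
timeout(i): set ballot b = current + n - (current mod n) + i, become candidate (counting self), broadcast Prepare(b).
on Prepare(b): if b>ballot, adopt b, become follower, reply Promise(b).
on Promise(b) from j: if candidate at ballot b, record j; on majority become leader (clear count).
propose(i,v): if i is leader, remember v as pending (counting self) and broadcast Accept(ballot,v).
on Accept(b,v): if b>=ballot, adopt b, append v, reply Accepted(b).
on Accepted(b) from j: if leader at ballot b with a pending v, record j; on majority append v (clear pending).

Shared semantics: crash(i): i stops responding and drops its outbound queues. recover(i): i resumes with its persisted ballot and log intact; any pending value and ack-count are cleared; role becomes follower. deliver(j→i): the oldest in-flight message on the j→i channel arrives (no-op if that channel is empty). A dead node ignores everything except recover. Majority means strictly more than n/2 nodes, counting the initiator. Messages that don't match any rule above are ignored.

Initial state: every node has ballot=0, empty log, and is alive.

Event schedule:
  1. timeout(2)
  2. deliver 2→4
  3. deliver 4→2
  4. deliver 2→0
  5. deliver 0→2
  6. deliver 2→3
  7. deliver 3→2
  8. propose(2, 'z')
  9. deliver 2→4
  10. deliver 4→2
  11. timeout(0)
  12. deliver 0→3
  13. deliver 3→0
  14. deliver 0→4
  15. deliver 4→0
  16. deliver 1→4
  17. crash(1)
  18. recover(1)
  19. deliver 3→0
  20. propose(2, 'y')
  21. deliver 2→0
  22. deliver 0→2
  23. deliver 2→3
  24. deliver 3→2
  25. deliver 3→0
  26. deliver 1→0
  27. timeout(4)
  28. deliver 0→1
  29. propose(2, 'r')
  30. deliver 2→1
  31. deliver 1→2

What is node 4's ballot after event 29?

19

step 1 timeout(2): 2={cand,b=7,log=-}
step 2 deliver 2→4: 4={foll,b=7,log=-}
step 3 deliver 4→2: —
step 4 deliver 2→0: 0={foll,b=7,log=-}
step 5 deliver 0→2: 2={lead,b=7,log=-}
step 6 deliver 2→3: 3={foll,b=7,log=-}
step 7 deliver 3→2: —
step 8 propose(2,'z'): —
step 9 deliver 2→4: 4={foll,b=7,log=z}
step 10 deliver 4→2: —
step 11 timeout(0): 0={cand,b=10,log=-}
step 12 deliver 0→3: 3={foll,b=10,log=-}
step 13 deliver 3→0: —
step 14 deliver 0→4: 4={foll,b=10,log=z}
step 15 deliver 4→0: 0={lead,b=10,log=-}
step 16 deliver 1→4: —
step 17 crash(1): 1={✗foll,b=0,log=-}
step 18 recover(1): 1={foll,b=0,log=-}
step 19 deliver 3→0: —
step 20 propose(2,'y'): —
step 21 deliver 2→0: —
step 22 deliver 0→2: 2={foll,b=10,log=-}
step 23 deliver 2→3: —
step 24 deliver 3→2: —
step 25 deliver 3→0: —
step 26 deliver 1→0: —
step 27 timeout(4): 4={cand,b=19,log=z}
step 28 deliver 0→1: 1={foll,b=10,log=-}
step 29 propose(2,'r'): —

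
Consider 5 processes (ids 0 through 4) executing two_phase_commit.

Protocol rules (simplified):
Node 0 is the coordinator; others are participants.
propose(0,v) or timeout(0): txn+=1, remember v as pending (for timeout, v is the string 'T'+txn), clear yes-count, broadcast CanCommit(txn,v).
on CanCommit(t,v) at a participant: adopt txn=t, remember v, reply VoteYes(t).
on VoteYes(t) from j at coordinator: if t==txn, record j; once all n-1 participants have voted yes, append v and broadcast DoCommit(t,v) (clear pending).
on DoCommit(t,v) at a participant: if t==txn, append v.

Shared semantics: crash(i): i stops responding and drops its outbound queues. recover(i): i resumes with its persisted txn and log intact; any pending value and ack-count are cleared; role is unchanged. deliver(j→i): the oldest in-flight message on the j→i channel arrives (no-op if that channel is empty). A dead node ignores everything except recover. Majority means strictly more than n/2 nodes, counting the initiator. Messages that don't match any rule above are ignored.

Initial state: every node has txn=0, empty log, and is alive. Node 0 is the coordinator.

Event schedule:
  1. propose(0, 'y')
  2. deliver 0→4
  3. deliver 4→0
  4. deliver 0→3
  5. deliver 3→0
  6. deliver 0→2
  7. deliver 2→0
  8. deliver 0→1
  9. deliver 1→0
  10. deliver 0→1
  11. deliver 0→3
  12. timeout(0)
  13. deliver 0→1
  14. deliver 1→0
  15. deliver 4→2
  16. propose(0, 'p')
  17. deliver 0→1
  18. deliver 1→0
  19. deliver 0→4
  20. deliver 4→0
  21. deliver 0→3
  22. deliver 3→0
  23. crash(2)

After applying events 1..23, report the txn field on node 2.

1. propose(0,'y'):  <0:coor t1 ->
2. deliver 0→4:  <4:part t1 ->
3. deliver 4→0:  nop
4. deliver 0→3:  <3:part t1 ->
5. deliver 3→0:  nop
6. deliver 0→2:  <2:part t1 ->
7. deliver 2→0:  nop
8. deliver 0→1:  <1:part t1 ->
9. deliver 1→0:  <0:coor t1 y>
10. deliver 0→1:  <1:part t1 y>
11. deliver 0→3:  <3:part t1 y>
12. timeout(0):  <0:coor t2 y>
13. deliver 0→1:  <1:part t2 y>
14. deliver 1→0:  nop
15. deliver 4→2:  nop
16. propose(0,'p'):  <0:coor t3 y>
17. deliver 0→1:  <1:part t3 y>
18. deliver 1→0:  nop
19. deliver 0→4:  <4:part t1 y>
20. deliver 4→0:  nop
21. deliver 0→3:  <3:part t2 y>
22. deliver 3→0:  nop
23. crash(2):  <2:✗part t1 ->

1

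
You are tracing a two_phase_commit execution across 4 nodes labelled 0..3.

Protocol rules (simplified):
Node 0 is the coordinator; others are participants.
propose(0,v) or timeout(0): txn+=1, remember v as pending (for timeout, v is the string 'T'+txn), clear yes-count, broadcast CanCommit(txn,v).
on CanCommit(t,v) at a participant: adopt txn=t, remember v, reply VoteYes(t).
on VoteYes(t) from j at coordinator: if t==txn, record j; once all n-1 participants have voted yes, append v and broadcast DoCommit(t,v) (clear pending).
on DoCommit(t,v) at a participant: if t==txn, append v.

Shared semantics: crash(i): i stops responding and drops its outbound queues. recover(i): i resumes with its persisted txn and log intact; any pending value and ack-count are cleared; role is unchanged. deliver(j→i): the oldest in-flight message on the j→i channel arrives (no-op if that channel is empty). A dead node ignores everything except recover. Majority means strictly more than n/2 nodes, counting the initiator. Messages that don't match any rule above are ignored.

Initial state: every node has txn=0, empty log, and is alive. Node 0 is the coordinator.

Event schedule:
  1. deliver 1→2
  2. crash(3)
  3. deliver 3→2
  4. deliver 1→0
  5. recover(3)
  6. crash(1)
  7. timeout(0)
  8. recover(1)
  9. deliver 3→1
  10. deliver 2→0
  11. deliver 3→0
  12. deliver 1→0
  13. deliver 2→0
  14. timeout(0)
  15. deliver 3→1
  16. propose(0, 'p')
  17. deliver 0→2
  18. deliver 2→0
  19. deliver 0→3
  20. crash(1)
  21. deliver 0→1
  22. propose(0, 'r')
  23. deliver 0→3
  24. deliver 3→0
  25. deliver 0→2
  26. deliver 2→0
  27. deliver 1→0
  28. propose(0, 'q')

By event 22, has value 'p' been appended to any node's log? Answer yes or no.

e1 deliver 1→2: ·
e2 crash(3): 3[✗part,t=0,-]
e3 deliver 3→2: ·
e4 deliver 1→0: ·
e5 recover(3): 3[part,t=0,-]
e6 crash(1): 1[✗part,t=0,-]
e7 timeout(0): 0[coor,t=1,-]
e8 recover(1): 1[part,t=0,-]
e9 deliver 3→1: ·
e10 deliver 2→0: ·
e11 deliver 3→0: ·
e12 deliver 1→0: ·
e13 deliver 2→0: ·
e14 timeout(0): 0[coor,t=2,-]
e15 deliver 3→1: ·
e16 propose(0,'p'): 0[coor,t=3,-]
e17 deliver 0→2: 2[part,t=1,-]
e18 deliver 2→0: ·
e19 deliver 0→3: 3[part,t=1,-]
e20 crash(1): 1[✗part,t=0,-]
e21 deliver 0→1: ·
e22 propose(0,'r'): 0[coor,t=4,-]

no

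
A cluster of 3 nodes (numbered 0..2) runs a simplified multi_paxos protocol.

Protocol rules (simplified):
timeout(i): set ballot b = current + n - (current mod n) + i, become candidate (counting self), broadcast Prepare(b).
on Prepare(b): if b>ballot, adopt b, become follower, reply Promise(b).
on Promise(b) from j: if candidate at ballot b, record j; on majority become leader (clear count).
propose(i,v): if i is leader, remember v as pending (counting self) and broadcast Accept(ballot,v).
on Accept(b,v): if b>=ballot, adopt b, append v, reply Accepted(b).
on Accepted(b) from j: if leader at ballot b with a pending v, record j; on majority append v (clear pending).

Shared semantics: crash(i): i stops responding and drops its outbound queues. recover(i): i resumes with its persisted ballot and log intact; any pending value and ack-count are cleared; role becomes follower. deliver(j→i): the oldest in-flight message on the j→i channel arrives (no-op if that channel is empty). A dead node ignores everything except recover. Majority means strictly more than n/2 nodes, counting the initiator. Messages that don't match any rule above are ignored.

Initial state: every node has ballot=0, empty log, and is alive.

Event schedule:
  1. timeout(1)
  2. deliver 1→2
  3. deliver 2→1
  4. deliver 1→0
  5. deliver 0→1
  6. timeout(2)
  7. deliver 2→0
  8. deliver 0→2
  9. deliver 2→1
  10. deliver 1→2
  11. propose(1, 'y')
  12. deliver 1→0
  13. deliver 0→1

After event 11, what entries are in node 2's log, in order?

empty

e1 timeout(1): 1[cand,b=4,-]
e2 deliver 1→2: 2[foll,b=4,-]
e3 deliver 2→1: 1[lead,b=4,-]
e4 deliver 1→0: 0[foll,b=4,-]
e5 deliver 0→1: ·
e6 timeout(2): 2[cand,b=8,-]
e7 deliver 2→0: 0[foll,b=8,-]
e8 deliver 0→2: 2[lead,b=8,-]
e9 deliver 2→1: 1[foll,b=8,-]
e10 deliver 1→2: ·
e11 propose(1,'y'): ·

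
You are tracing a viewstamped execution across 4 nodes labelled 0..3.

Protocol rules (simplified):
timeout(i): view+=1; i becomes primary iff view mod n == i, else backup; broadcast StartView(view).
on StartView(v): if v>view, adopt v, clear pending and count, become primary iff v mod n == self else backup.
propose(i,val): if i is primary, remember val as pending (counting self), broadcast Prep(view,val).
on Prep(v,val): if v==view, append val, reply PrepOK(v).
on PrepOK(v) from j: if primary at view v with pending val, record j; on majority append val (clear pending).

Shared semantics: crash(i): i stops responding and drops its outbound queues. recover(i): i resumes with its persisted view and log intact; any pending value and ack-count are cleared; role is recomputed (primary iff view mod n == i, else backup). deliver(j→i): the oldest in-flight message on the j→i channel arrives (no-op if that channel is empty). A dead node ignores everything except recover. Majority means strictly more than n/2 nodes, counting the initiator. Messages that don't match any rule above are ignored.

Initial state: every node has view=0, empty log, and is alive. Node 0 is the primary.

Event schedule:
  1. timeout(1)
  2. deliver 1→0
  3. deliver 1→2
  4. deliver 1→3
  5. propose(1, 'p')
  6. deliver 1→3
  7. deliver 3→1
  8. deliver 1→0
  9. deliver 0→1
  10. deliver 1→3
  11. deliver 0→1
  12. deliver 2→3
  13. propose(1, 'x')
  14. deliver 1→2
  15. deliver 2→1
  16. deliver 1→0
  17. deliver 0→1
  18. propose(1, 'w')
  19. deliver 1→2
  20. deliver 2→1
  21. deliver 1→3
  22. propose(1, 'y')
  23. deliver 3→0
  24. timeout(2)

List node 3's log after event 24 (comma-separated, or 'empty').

e1 timeout(1): 1[prim,v=1,-]
e2 deliver 1→0: 0[back,v=1,-]
e3 deliver 1→2: 2[back,v=1,-]
e4 deliver 1→3: 3[back,v=1,-]
e5 propose(1,'p'): ·
e6 deliver 1→3: 3[back,v=1,p]
e7 deliver 3→1: ·
e8 deliver 1→0: 0[back,v=1,p]
e9 deliver 0→1: 1[prim,v=1,p]
e10 deliver 1→3: ·
e11 deliver 0→1: ·
e12 deliver 2→3: ·
e13 propose(1,'x'): ·
e14 deliver 1→2: 2[back,v=1,p]
e15 deliver 2→1: ·
e16 deliver 1→0: 0[back,v=1,p,x]
e17 deliver 0→1: 1[prim,v=1,p,x]
e18 propose(1,'w'): ·
e19 deliver 1→2: 2[back,v=1,p,x]
e20 deliver 2→1: ·
e21 deliver 1→3: 3[back,v=1,p,x]
e22 propose(1,'y'): ·
e23 deliver 3→0: ·
e24 timeout(2): 2[prim,v=2,p,x]

p,x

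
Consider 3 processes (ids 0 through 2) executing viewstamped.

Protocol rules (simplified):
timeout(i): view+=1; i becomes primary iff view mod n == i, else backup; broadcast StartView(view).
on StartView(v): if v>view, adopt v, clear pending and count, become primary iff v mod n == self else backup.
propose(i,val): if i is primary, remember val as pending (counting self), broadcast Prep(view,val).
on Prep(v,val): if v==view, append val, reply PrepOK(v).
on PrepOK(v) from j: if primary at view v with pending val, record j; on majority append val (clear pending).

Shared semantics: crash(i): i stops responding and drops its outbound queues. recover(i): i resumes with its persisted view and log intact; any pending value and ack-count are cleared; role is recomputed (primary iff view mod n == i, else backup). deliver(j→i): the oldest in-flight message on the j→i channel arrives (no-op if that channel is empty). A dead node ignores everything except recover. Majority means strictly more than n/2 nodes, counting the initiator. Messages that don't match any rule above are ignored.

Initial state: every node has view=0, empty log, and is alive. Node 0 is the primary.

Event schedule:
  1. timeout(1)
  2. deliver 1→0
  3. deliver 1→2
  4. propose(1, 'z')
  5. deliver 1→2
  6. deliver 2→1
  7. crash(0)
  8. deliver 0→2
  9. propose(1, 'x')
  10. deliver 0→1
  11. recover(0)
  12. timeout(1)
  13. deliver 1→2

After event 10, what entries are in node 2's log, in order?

z

step 1 timeout(1): 1={prim,v=1,log=-}
step 2 deliver 1→0: 0={back,v=1,log=-}
step 3 deliver 1→2: 2={back,v=1,log=-}
step 4 propose(1,'z'): —
step 5 deliver 1→2: 2={back,v=1,log=z}
step 6 deliver 2→1: 1={prim,v=1,log=z}
step 7 crash(0): 0={✗back,v=1,log=-}
step 8 deliver 0→2: —
step 9 propose(1,'x'): —
step 10 deliver 0→1: —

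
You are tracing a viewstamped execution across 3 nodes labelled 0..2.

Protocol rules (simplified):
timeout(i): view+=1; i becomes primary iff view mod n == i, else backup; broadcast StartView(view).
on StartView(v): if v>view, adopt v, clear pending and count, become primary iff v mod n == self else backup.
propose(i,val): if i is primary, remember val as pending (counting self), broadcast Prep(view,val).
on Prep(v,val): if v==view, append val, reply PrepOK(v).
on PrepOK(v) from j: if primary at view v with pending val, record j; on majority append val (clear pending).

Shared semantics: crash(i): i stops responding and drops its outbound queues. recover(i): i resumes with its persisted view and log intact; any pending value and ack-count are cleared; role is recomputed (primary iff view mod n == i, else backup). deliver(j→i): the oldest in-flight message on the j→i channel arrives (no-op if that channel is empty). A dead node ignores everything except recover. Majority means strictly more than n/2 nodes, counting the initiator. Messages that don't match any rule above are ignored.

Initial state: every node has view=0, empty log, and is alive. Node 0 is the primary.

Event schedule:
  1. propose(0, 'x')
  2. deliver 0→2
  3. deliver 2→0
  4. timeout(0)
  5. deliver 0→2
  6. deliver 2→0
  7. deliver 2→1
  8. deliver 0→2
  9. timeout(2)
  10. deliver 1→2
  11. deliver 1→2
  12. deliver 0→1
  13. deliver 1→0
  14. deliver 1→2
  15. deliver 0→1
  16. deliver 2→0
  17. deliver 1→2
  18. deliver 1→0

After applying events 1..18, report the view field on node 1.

step 1 propose(0,'x'): —
step 2 deliver 0→2: 2={back,v=0,log=x}
step 3 deliver 2→0: 0={prim,v=0,log=x}
step 4 timeout(0): 0={back,v=1,log=x}
step 5 deliver 0→2: 2={back,v=1,log=x}
step 6 deliver 2→0: —
step 7 deliver 2→1: —
step 8 deliver 0→2: —
step 9 timeout(2): 2={prim,v=2,log=x}
step 10 deliver 1→2: —
step 11 deliver 1→2: —
step 12 deliver 0→1: 1={back,v=0,log=x}
step 13 deliver 1→0: —
step 14 deliver 1→2: —
step 15 deliver 0→1: 1={prim,v=1,log=x}
step 16 deliver 2→0: 0={back,v=2,log=x}
step 17 deliver 1→2: —
step 18 deliver 1→0: —

1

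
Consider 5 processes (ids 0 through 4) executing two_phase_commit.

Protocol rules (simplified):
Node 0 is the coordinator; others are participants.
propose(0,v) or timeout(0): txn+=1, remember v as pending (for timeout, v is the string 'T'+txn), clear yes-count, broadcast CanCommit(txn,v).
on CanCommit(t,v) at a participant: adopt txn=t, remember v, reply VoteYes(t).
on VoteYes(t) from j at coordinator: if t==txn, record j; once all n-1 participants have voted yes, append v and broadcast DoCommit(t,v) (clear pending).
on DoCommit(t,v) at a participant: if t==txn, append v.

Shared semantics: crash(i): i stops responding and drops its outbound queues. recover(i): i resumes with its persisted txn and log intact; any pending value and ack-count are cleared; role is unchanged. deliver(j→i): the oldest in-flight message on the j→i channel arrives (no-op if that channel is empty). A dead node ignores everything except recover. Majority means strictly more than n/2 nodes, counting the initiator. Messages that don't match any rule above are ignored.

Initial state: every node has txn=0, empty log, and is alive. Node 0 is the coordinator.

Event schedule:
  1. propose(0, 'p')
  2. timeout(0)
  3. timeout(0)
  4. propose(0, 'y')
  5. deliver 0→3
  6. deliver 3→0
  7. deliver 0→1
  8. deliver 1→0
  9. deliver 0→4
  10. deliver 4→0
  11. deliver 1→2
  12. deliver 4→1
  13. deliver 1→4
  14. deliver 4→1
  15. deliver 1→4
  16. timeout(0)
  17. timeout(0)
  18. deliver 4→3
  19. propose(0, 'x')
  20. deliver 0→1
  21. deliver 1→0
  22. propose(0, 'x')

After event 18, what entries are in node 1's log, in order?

empty

[1] propose(0,'p') → N0(coor t1 [-])
[2] timeout(0) → N0(coor t2 [-])
[3] timeout(0) → N0(coor t3 [-])
[4] propose(0,'y') → N0(coor t4 [-])
[5] deliver 0→3 → N3(part t1 [-])
[6] deliver 3→0 → ∅
[7] deliver 0→1 → N1(part t1 [-])
[8] deliver 1→0 → ∅
[9] deliver 0→4 → N4(part t1 [-])
[10] deliver 4→0 → ∅
[11] deliver 1→2 → ∅
[12] deliver 4→1 → ∅
[13] deliver 1→4 → ∅
[14] deliver 4→1 → ∅
[15] deliver 1→4 → ∅
[16] timeout(0) → N0(coor t5 [-])
[17] timeout(0) → N0(coor t6 [-])
[18] deliver 4→3 → ∅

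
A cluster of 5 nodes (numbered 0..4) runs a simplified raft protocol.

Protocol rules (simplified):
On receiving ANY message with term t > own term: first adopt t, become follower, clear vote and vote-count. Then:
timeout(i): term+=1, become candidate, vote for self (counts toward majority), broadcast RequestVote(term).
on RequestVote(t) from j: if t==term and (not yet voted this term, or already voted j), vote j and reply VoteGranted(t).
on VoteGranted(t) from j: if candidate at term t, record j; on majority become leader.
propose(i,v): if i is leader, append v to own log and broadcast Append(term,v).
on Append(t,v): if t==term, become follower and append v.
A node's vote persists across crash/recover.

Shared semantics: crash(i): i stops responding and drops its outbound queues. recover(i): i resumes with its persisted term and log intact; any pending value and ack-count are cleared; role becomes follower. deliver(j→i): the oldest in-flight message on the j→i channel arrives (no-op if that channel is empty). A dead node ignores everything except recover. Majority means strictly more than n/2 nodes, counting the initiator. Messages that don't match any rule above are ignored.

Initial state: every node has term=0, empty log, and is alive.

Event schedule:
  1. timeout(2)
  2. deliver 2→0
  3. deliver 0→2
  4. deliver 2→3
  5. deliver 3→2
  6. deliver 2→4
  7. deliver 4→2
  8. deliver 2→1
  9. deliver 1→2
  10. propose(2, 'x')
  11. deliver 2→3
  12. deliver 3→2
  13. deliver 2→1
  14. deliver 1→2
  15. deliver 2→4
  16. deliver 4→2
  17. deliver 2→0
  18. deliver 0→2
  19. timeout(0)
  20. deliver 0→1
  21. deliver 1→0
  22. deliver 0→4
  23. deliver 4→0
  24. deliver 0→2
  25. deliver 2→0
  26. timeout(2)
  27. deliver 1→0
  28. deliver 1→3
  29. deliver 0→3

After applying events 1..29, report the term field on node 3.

e1 timeout(2): 2[cand,t=1,-]
e2 deliver 2→0: 0[foll,t=1,-]
e3 deliver 0→2: ·
e4 deliver 2→3: 3[foll,t=1,-]
e5 deliver 3→2: 2[lead,t=1,-]
e6 deliver 2→4: 4[foll,t=1,-]
e7 deliver 4→2: ·
e8 deliver 2→1: 1[foll,t=1,-]
e9 deliver 1→2: ·
e10 propose(2,'x'): 2[lead,t=1,x]
e11 deliver 2→3: 3[foll,t=1,x]
e12 deliver 3→2: ·
e13 deliver 2→1: 1[foll,t=1,x]
e14 deliver 1→2: ·
e15 deliver 2→4: 4[foll,t=1,x]
e16 deliver 4→2: ·
e17 deliver 2→0: 0[foll,t=1,x]
e18 deliver 0→2: ·
e19 timeout(0): 0[cand,t=2,x]
e20 deliver 0→1: 1[foll,t=2,x]
e21 deliver 1→0: ·
e22 deliver 0→4: 4[foll,t=2,x]
e23 deliver 4→0: 0[lead,t=2,x]
e24 deliver 0→2: 2[foll,t=2,x]
e25 deliver 2→0: ·
e26 timeout(2): 2[cand,t=3,x]
e27 deliver 1→0: ·
e28 deliver 1→3: ·
e29 deliver 0→3: 3[foll,t=2,x]

2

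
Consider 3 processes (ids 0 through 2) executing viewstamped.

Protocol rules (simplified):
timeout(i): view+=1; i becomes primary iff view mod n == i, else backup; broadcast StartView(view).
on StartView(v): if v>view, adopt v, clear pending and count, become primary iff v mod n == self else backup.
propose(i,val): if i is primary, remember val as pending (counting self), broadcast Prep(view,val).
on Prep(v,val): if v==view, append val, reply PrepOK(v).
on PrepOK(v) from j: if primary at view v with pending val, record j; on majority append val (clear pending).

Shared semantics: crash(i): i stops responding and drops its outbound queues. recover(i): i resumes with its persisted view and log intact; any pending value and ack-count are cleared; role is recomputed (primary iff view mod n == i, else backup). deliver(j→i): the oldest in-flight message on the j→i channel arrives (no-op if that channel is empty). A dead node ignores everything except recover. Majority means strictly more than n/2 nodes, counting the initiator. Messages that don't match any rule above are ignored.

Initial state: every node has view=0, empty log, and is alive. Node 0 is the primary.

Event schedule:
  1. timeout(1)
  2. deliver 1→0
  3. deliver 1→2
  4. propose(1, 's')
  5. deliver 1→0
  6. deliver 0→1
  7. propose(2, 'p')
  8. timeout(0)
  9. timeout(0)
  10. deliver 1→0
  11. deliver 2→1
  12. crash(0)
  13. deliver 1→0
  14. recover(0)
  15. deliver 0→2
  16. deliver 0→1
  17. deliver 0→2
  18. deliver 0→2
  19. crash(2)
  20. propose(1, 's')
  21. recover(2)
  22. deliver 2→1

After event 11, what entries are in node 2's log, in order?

after 1 — timeout(1): n1:prim/v1/[-]
after 2 — deliver 1→0: n0:back/v1/[-]
after 3 — deliver 1→2: n2:back/v1/[-]
after 4 — propose(1,'s'): ·
after 5 — deliver 1→0: n0:back/v1/[s]
after 6 — deliver 0→1: n1:prim/v1/[s]
after 7 — propose(2,'p'): ·
after 8 — timeout(0): n0:back/v2/[s]
after 9 — timeout(0): n0:prim/v3/[s]
after 10 — deliver 1→0: ·
after 11 — deliver 2→1: ·

empty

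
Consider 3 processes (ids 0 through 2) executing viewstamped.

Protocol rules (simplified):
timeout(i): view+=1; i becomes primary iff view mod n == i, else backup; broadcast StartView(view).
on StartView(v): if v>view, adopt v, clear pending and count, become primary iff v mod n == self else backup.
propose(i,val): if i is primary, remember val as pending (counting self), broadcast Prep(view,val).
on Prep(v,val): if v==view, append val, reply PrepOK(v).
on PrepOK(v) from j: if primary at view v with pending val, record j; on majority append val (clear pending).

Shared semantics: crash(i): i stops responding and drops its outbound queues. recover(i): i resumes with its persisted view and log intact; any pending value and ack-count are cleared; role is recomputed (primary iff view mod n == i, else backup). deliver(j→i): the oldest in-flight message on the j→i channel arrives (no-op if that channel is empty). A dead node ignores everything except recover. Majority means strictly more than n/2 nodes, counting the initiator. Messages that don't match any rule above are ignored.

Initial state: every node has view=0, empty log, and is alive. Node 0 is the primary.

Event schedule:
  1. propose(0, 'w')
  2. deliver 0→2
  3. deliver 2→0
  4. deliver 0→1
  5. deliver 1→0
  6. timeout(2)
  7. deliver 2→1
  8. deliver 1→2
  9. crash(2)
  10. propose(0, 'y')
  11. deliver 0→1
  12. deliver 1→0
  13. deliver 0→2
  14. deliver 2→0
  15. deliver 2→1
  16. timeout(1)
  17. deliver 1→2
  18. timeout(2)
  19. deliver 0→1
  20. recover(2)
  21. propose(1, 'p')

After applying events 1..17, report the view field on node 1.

2

1. propose(0,'w'):  nop
2. deliver 0→2:  <2:back v0 w>
3. deliver 2→0:  <0:prim v0 w>
4. deliver 0→1:  <1:back v0 w>
5. deliver 1→0:  nop
6. timeout(2):  <2:back v1 w>
7. deliver 2→1:  <1:prim v1 w>
8. deliver 1→2:  nop
9. crash(2):  <2:✗back v1 w>
10. propose(0,'y'):  nop
11. deliver 0→1:  nop
12. deliver 1→0:  nop
13. deliver 0→2:  nop
14. deliver 2→0:  nop
15. deliver 2→1:  nop
16. timeout(1):  <1:back v2 w>
17. deliver 1→2:  nop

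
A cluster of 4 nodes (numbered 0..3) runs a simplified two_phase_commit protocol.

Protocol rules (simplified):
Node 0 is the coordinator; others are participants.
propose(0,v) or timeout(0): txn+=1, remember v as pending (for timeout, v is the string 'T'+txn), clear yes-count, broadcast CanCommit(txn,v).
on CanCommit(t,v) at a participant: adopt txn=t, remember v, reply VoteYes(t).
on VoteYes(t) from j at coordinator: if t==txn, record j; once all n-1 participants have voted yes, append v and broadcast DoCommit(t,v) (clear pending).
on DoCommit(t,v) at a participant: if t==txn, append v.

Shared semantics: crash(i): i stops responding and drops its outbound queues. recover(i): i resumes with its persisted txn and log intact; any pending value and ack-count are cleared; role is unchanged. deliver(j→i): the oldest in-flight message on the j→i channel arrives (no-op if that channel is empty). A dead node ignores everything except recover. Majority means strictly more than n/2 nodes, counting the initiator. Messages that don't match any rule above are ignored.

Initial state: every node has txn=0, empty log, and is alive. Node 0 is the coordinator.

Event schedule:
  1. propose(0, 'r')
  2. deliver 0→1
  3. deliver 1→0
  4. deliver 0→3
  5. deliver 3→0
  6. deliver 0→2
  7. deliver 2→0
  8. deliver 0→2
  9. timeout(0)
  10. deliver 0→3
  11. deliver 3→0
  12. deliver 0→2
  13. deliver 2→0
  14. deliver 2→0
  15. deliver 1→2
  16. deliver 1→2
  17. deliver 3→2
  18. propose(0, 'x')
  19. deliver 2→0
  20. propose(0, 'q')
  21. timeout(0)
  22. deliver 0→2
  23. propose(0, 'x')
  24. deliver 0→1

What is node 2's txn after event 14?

2

step 1 propose(0,'r'): 0={coor,t=1,log=-}
step 2 deliver 0→1: 1={part,t=1,log=-}
step 3 deliver 1→0: —
step 4 deliver 0→3: 3={part,t=1,log=-}
step 5 deliver 3→0: —
step 6 deliver 0→2: 2={part,t=1,log=-}
step 7 deliver 2→0: 0={coor,t=1,log=r}
step 8 deliver 0→2: 2={part,t=1,log=r}
step 9 timeout(0): 0={coor,t=2,log=r}
step 10 deliver 0→3: 3={part,t=1,log=r}
step 11 deliver 3→0: —
step 12 deliver 0→2: 2={part,t=2,log=r}
step 13 deliver 2→0: —
step 14 deliver 2→0: —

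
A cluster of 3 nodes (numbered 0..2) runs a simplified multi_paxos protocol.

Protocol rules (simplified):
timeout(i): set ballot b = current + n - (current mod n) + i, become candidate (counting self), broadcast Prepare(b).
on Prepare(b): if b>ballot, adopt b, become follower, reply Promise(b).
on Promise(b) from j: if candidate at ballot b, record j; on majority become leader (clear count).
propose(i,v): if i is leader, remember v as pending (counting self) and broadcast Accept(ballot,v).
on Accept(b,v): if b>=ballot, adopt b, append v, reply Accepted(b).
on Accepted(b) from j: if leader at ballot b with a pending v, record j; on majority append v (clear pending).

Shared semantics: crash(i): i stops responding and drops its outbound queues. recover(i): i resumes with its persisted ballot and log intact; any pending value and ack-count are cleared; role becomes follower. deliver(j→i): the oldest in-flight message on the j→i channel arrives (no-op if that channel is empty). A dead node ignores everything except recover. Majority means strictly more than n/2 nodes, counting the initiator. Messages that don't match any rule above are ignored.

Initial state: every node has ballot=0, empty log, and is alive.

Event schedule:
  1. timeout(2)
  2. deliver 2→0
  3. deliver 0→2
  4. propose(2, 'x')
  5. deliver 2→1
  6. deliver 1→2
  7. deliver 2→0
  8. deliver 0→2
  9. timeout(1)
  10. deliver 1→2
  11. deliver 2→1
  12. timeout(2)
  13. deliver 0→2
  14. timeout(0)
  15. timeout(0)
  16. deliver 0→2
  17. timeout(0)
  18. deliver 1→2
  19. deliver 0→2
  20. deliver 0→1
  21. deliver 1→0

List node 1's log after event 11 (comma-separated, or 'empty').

e1 timeout(2): 2[cand,b=5,-]
e2 deliver 2→0: 0[foll,b=5,-]
e3 deliver 0→2: 2[lead,b=5,-]
e4 propose(2,'x'): ·
e5 deliver 2→1: 1[foll,b=5,-]
e6 deliver 1→2: ·
e7 deliver 2→0: 0[foll,b=5,x]
e8 deliver 0→2: 2[lead,b=5,x]
e9 timeout(1): 1[cand,b=7,-]
e10 deliver 1→2: 2[foll,b=7,x]
e11 deliver 2→1: ·

empty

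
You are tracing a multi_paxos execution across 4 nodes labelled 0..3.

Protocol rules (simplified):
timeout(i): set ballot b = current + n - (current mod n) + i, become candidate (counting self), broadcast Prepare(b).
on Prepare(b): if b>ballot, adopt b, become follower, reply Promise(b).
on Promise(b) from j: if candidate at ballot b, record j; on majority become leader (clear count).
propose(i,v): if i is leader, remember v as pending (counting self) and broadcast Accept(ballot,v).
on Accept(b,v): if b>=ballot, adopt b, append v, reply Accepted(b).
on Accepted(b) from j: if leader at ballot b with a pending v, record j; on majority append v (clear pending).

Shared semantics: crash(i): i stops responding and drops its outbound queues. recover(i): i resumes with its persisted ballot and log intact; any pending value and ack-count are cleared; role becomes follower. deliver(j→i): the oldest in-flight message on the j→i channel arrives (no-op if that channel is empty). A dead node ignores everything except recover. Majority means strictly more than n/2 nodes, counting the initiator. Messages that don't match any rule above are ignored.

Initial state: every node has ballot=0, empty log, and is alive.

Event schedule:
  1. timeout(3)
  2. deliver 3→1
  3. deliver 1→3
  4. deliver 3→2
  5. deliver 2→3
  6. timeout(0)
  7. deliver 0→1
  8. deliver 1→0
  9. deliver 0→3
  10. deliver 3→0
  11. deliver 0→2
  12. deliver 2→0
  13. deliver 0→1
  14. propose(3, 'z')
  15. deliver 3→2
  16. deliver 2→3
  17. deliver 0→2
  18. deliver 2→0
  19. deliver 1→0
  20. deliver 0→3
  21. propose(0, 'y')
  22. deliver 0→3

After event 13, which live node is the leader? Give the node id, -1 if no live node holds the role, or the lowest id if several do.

step 1 timeout(3): 3={cand,b=7,log=-}
step 2 deliver 3→1: 1={foll,b=7,log=-}
step 3 deliver 1→3: —
step 4 deliver 3→2: 2={foll,b=7,log=-}
step 5 deliver 2→3: 3={lead,b=7,log=-}
step 6 timeout(0): 0={cand,b=4,log=-}
step 7 deliver 0→1: —
step 8 deliver 1→0: —
step 9 deliver 0→3: —
step 10 deliver 3→0: 0={foll,b=7,log=-}
step 11 deliver 0→2: —
step 12 deliver 2→0: —
step 13 deliver 0→1: —

3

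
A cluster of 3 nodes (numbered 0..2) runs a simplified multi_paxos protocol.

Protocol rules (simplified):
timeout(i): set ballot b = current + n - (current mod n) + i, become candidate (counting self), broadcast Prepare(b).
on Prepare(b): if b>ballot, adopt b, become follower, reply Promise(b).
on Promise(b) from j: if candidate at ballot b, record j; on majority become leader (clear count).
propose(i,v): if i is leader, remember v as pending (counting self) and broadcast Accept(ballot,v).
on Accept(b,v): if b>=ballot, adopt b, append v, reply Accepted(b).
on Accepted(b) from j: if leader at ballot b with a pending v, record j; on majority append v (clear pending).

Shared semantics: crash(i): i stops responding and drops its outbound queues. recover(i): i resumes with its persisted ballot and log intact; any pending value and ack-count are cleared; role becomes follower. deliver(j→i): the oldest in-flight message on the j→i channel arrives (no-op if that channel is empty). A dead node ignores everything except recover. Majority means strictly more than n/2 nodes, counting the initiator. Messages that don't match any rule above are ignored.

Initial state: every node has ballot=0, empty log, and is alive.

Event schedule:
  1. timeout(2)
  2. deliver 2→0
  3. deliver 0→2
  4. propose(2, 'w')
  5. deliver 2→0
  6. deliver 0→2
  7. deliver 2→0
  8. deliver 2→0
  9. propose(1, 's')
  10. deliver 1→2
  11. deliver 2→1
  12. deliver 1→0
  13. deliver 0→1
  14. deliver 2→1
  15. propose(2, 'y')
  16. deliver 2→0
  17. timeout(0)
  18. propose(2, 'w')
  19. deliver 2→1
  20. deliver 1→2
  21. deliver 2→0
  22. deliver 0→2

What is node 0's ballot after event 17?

after 1 — timeout(2): n2:cand/b5/[-]
after 2 — deliver 2→0: n0:foll/b5/[-]
after 3 — deliver 0→2: n2:lead/b5/[-]
after 4 — propose(2,'w'): ·
after 5 — deliver 2→0: n0:foll/b5/[w]
after 6 — deliver 0→2: n2:lead/b5/[w]
after 7 — deliver 2→0: ·
after 8 — deliver 2→0: ·
after 9 — propose(1,'s'): ·
after 10 — deliver 1→2: ·
after 11 — deliver 2→1: n1:foll/b5/[-]
after 12 — deliver 1→0: ·
after 13 — deliver 0→1: ·
after 14 — deliver 2→1: n1:foll/b5/[w]
after 15 — propose(2,'y'): ·
after 16 — deliver 2→0: n0:foll/b5/[w,y]
after 17 — timeout(0): n0:cand/b6/[w,y]

6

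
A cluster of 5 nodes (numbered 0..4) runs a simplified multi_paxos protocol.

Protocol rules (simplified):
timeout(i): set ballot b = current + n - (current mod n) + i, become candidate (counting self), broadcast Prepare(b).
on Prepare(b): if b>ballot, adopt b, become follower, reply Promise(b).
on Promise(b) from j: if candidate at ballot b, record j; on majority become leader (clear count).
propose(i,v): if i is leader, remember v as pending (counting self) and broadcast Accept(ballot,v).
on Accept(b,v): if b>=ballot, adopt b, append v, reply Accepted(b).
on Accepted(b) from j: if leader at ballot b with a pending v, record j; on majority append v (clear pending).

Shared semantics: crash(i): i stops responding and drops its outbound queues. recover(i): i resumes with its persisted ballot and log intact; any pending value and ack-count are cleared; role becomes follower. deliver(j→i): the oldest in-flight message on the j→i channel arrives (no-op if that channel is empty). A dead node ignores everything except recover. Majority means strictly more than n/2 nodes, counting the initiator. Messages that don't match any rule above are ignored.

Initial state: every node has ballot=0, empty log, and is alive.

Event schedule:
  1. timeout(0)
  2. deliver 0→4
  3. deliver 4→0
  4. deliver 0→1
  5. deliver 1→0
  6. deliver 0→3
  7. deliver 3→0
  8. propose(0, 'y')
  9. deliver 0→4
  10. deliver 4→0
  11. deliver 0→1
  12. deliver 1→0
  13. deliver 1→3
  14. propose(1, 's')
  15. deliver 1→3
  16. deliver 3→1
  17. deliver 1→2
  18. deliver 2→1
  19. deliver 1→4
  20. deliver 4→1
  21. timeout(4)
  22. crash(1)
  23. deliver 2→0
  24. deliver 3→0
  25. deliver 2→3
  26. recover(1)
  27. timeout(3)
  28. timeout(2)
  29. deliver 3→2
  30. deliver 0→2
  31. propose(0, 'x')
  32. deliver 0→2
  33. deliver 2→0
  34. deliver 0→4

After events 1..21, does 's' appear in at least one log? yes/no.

no

1. timeout(0):  <0:cand b5 ->
2. deliver 0→4:  <4:foll b5 ->
3. deliver 4→0:  nop
4. deliver 0→1:  <1:foll b5 ->
5. deliver 1→0:  <0:lead b5 ->
6. deliver 0→3:  <3:foll b5 ->
7. deliver 3→0:  nop
8. propose(0,'y'):  nop
9. deliver 0→4:  <4:foll b5 y>
10. deliver 4→0:  nop
11. deliver 0→1:  <1:foll b5 y>
12. deliver 1→0:  <0:lead b5 y>
13. deliver 1→3:  nop
14. propose(1,'s'):  nop
15. deliver 1→3:  nop
16. deliver 3→1:  nop
17. deliver 1→2:  nop
18. deliver 2→1:  nop
19. deliver 1→4:  nop
20. deliver 4→1:  nop
21. timeout(4):  <4:cand b14 y>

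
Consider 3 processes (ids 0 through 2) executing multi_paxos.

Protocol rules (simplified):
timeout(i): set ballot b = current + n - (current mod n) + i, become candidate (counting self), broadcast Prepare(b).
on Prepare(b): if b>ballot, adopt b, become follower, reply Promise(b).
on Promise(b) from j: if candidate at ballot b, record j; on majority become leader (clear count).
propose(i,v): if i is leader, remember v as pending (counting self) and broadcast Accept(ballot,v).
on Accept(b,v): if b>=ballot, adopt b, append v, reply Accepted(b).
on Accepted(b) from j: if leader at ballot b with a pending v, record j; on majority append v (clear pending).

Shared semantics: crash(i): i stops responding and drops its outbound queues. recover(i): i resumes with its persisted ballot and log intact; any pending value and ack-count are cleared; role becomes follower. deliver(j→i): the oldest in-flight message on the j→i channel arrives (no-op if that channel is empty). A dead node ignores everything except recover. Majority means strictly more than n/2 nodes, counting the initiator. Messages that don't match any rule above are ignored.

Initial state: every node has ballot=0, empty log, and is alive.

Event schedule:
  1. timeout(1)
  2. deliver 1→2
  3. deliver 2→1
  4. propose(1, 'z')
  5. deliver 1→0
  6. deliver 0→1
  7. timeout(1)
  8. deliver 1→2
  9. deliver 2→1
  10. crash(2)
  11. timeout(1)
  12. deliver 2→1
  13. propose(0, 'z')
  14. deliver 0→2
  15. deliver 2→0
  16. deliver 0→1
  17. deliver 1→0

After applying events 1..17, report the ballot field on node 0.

4

1. timeout(1):  <1:cand b4 ->
2. deliver 1→2:  <2:foll b4 ->
3. deliver 2→1:  <1:lead b4 ->
4. propose(1,'z'):  nop
5. deliver 1→0:  <0:foll b4 ->
6. deliver 0→1:  nop
7. timeout(1):  <1:cand b7 ->
8. deliver 1→2:  <2:foll b4 z>
9. deliver 2→1:  nop
10. crash(2):  <2:✗foll b4 z>
11. timeout(1):  <1:cand b10 ->
12. deliver 2→1:  nop
13. propose(0,'z'):  nop
14. deliver 0→2:  nop
15. deliver 2→0:  nop
16. deliver 0→1:  nop
17. deliver 1→0:  <0:foll b4 z>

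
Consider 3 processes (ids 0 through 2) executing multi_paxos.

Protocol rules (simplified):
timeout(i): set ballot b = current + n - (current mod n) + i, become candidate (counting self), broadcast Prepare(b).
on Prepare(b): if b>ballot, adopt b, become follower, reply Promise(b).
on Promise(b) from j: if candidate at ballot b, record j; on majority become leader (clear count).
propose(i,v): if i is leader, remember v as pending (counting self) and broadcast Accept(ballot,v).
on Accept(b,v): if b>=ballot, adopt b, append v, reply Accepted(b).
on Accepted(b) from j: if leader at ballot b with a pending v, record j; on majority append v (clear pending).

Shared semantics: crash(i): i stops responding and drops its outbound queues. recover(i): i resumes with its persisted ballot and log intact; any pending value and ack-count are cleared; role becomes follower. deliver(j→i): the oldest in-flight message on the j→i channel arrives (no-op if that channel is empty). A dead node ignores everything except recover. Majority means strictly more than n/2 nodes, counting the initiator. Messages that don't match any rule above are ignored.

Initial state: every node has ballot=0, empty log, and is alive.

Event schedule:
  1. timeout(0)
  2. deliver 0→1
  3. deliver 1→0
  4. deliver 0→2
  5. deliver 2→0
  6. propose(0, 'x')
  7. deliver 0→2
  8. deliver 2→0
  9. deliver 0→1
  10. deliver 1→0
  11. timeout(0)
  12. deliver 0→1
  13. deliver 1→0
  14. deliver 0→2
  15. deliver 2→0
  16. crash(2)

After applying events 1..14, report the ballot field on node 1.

after 1 — timeout(0): n0:cand/b3/[-]
after 2 — deliver 0→1: n1:foll/b3/[-]
after 3 — deliver 1→0: n0:lead/b3/[-]
after 4 — deliver 0→2: n2:foll/b3/[-]
after 5 — deliver 2→0: ·
after 6 — propose(0,'x'): ·
after 7 — deliver 0→2: n2:foll/b3/[x]
after 8 — deliver 2→0: n0:lead/b3/[x]
after 9 — deliver 0→1: n1:foll/b3/[x]
after 10 — deliver 1→0: ·
after 11 — timeout(0): n0:cand/b6/[x]
after 12 — deliver 0→1: n1:foll/b6/[x]
after 13 — deliver 1→0: n0:lead/b6/[x]
after 14 — deliver 0→2: n2:foll/b6/[x]

6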